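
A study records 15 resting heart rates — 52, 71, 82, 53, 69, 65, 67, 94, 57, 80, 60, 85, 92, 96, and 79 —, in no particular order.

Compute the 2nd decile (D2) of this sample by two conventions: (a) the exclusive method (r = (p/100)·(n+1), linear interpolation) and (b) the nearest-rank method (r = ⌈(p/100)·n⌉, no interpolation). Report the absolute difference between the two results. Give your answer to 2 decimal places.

0.60

Sorted: 52, 53, 57, 60, 65, 67, 69, 71, 79, 80, 82, 85, 92, 94, 96.
n = 15.
(a) r = 3.2; between ranks 3 (57) and 4 (60): 57.6.
(b) the nearest-rank method: rank 3 → 57.
|57.6 − 57| = 0.6.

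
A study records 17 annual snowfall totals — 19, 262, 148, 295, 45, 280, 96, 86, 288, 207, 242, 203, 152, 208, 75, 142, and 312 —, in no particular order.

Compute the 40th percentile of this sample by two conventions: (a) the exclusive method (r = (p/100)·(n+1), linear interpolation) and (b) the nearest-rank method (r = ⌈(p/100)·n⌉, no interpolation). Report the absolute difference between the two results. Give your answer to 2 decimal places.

0.80

Sorted: 19, 45, 75, 86, 96, 142, 148, 152, 203, 207, 208, 242, 262, 280, 288, 295, 312.
n = 17.
(a) r = 7.2; between ranks 7 (148) and 8 (152): 148.8.
(b) the nearest-rank method: rank 7 → 148.
|148.8 − 148| = 0.8.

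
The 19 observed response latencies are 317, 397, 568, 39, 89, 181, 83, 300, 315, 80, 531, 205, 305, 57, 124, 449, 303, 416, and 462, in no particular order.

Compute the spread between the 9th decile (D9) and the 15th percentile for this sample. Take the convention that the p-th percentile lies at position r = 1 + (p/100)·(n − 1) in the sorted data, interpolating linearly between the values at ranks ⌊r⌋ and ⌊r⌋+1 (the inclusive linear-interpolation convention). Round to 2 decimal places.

Sorted: 39, 57, 80, 83, 89, 124, 181, 205, 300, 303, 305, 315, 317, 397, 416, 449, 462, 531, 568.
n = 19.
P15: r = 3.7; ranks 3–4 are 80, 83; interpolating gives 82.1.
P90: r = 17.2; ranks 17–18 are 462, 531; interpolating gives 475.8.
Difference: 475.8 − 82.1 = 393.7.

393.70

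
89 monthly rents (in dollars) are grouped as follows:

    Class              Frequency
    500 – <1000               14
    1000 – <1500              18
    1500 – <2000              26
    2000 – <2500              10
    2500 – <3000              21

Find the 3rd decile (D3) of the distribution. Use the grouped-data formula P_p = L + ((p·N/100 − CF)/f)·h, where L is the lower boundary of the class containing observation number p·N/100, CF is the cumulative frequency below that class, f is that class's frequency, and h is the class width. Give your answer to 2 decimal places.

1352.78

N = 89; target position k = 30/100 · 89 = 26.7.
Cumulative frequencies: 14, 32, 58, 68, 89.
Observation 26.7 falls in the class 1000 – <1500.
L = 1000, CF = 14, f = 18, h = 500.
P30 = 1000 + ((26.7 − 14)/18)·500 = 1000 + 352.778 = 1352.78.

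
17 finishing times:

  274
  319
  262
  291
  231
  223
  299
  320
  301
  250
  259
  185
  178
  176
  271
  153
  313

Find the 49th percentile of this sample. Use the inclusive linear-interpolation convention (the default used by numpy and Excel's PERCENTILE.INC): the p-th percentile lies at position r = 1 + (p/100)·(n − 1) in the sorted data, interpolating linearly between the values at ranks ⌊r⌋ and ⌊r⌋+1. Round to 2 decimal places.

261.52

Sorted: 153, 176, 178, 185, 223, 231, 250, 259, 262, 271, 274, 291, 299, 301, 313, 319, 320.
n = 17.
r = 1 + (49/100)·(17 − 1) = 1 + 7.84 = 8.84.
Rank 8 is 259 and rank 9 is 262.
Interpolate: 259 + 0.84·(262 − 259) = 259 + 0.84·3 = 261.52.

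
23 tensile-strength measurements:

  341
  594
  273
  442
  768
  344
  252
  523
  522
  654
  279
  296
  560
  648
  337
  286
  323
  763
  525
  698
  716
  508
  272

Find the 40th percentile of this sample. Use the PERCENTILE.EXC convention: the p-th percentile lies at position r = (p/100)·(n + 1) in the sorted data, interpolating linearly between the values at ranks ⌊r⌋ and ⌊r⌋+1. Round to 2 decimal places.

Sorted: 252, 272, 273, 279, 286, 296, 323, 337, 341, 344, 442, 508, 522, 523, 525, 560, 594, 648, 654, 698, 716, 763, 768.
n = 23.
r = (40/100)·(23 + 1) = 9.6.
Rank 9 is 341 and rank 10 is 344.
Interpolate: 341 + 0.6·(344 − 341) = 341 + 0.6·3 = 342.8.

342.80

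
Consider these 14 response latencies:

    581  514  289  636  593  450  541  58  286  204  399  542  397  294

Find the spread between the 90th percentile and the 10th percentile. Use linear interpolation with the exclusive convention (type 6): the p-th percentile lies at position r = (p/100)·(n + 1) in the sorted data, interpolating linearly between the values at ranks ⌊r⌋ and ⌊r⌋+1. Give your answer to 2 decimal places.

Sorted: 58, 204, 286, 289, 294, 397, 399, 450, 514, 541, 542, 581, 593, 636.
n = 14.
P10: r = 1.5; ranks 1–2 are 58, 204; interpolating gives 131.
P90: r = 13.5; ranks 13–14 are 593, 636; interpolating gives 614.5.
Difference: 614.5 − 131 = 483.5.

483.50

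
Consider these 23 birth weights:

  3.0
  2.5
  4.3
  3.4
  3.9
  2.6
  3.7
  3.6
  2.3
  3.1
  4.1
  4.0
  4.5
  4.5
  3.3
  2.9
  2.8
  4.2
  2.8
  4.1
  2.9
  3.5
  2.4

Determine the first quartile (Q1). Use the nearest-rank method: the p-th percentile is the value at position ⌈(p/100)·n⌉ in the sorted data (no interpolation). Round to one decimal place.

Sorted: 2.3, 2.4, 2.5, 2.6, 2.8, 2.8, 2.9, 2.9, 3.0, 3.1, 3.3, 3.4, 3.5, 3.6, 3.7, 3.9, 4.0, 4.1, 4.1, 4.2, 4.3, 4.5, 4.5.
n = 23.
Position = ⌈25/100 · 23⌉ = ⌈5.75⌉ = 6.
The value at rank 6 is 2.8.

2.8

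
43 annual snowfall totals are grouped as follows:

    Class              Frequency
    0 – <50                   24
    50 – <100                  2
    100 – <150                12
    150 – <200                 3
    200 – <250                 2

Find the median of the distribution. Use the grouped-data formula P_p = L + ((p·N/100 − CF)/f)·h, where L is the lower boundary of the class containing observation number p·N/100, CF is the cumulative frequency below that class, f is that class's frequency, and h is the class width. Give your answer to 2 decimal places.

N = 43; target position k = 50/100 · 43 = 21.5.
Cumulative frequencies: 24, 26, 38, 41, 43.
Observation 21.5 falls in the class 0 – <50.
L = 0, CF = 0, f = 24, h = 50.
P50 = 0 + ((21.5 − 0)/24)·50 = 0 + 44.7917 = 44.7917.

44.79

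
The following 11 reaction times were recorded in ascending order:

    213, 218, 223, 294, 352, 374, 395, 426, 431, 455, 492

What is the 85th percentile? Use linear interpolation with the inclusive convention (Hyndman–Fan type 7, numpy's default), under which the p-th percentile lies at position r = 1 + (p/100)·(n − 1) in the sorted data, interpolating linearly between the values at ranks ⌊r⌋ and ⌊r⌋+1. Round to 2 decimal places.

n = 11.
r = 1 + (85/100)·(11 − 1) = 1 + 8.5 = 9.5.
Rank 9 is 431 and rank 10 is 455.
Interpolate: 431 + 0.5·(455 − 431) = 431 + 0.5·24 = 443.

443.00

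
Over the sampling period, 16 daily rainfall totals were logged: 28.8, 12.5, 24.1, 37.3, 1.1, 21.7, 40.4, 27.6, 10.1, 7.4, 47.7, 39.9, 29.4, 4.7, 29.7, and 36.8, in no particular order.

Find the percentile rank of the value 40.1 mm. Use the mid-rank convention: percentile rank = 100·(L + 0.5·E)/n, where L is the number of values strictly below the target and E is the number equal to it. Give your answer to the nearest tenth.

87.5

Sorted: 1.1, 4.7, 7.4, 10.1, 12.5, 21.7, 24.1, 27.6, 28.8, 29.4, 29.7, 36.8, 37.3, 39.9, 40.4, 47.7.
Count below 40.1: L = 14; count equal: E = 0; n = 16.
Percentile rank = 100·(14 + 0.5·0)/16 = 100·14/16 = 87.5.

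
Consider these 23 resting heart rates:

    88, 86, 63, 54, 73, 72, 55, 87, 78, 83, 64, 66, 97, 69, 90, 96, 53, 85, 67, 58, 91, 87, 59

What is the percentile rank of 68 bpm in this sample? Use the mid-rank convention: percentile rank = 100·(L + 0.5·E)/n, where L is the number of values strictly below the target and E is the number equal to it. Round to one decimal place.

Sorted: 53, 54, 55, 58, 59, 63, 64, 66, 67, 69, 72, 73, 78, 83, 85, 86, 87, 87, 88, 90, 91, 96, 97.
Count below 68: L = 9; count equal: E = 0; n = 23.
Percentile rank = 100·(9 + 0.5·0)/23 = 100·9/23 = 39.13.

39.1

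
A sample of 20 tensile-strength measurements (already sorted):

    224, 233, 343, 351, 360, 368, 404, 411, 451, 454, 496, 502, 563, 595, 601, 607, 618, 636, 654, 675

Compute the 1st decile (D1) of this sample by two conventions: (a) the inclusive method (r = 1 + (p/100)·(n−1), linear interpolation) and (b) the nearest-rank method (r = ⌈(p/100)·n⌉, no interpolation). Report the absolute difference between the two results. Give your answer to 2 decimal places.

99.00

n = 20.
(a) r = 2.9; between ranks 2 (233) and 3 (343): 332.
(b) the nearest-rank method: rank 2 → 233.
|332 − 233| = 99.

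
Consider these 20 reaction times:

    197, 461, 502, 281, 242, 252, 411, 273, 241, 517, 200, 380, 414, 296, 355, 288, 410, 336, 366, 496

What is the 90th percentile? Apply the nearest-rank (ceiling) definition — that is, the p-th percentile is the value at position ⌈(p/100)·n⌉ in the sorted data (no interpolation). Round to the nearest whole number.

Sorted: 197, 200, 241, 242, 252, 273, 281, 288, 296, 336, 355, 366, 380, 410, 411, 414, 461, 496, 502, 517.
n = 20.
Position = ⌈90/100 · 20⌉ = ⌈18⌉ = 18.
The value at rank 18 is 496.

496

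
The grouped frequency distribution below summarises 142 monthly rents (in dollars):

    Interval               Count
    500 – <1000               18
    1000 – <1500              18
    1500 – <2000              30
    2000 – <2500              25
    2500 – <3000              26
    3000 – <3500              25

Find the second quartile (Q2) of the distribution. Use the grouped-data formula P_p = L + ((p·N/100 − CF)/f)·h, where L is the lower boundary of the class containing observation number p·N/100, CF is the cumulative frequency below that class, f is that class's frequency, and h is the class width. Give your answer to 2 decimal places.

N = 142; target position k = 50/100 · 142 = 71.
Cumulative frequencies: 18, 36, 66, 91, 117, 142.
Observation 71 falls in the class 2000 – <2500.
L = 2000, CF = 66, f = 25, h = 500.
P50 = 2000 + ((71 − 66)/25)·500 = 2000 + 100 = 2100.

2100.00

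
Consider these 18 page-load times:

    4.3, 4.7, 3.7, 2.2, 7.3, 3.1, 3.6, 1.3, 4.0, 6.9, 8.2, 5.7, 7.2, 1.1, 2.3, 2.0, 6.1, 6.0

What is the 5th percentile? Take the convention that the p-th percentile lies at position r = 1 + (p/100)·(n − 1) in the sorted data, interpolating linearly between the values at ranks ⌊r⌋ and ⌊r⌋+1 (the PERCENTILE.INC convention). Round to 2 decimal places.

Sorted: 1.1, 1.3, 2.0, 2.2, 2.3, 3.1, 3.6, 3.7, 4.0, 4.3, 4.7, 5.7, 6.0, 6.1, 6.9, 7.2, 7.3, 8.2.
n = 18.
r = 1 + (5/100)·(18 − 1) = 1 + 0.85 = 1.85.
Rank 1 is 1.1 and rank 2 is 1.3.
Interpolate: 1.1 + 0.85·(1.3 − 1.1) = 1.1 + 0.85·0.2 = 1.27.

1.27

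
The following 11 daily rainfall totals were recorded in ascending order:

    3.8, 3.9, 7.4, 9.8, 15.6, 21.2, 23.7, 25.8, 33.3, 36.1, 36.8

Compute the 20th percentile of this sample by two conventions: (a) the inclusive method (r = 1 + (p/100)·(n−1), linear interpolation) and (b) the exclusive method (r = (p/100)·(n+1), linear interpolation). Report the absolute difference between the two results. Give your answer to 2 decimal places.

n = 11.
(a) r = 3 → value at rank 3 = 7.4.
(b) r = 2.4; between ranks 2 (3.9) and 3 (7.4): 5.3.
|7.4 − 5.3| = 2.1.

2.10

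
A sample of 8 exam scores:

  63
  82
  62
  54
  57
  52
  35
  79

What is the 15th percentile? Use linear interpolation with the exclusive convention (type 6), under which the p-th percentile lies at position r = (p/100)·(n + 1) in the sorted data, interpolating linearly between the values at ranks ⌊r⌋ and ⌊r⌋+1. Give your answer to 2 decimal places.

40.95

Sorted: 35, 52, 54, 57, 62, 63, 79, 82.
n = 8.
r = (15/100)·(8 + 1) = 1.35.
Rank 1 is 35 and rank 2 is 52.
Interpolate: 35 + 0.35·(52 − 35) = 35 + 0.35·17 = 40.95.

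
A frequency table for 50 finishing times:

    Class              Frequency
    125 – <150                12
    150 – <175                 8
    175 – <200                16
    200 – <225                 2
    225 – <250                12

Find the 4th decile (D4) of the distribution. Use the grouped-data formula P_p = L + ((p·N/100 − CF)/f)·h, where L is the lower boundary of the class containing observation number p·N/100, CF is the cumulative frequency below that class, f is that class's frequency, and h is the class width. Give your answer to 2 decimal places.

175.00

N = 50; target position k = 40/100 · 50 = 20.
Cumulative frequencies: 12, 20, 36, 38, 50.
Observation 20 falls in the class 150 – <175.
L = 150, CF = 12, f = 8, h = 25.
P40 = 150 + ((20 − 12)/8)·25 = 150 + 25 = 175.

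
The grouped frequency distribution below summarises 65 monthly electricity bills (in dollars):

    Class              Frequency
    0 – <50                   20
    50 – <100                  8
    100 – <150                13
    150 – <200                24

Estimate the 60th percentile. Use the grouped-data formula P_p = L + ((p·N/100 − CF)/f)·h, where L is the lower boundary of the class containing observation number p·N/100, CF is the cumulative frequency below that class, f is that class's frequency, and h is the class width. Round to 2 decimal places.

N = 65; target position k = 60/100 · 65 = 39.
Cumulative frequencies: 20, 28, 41, 65.
Observation 39 falls in the class 100 – <150.
L = 100, CF = 28, f = 13, h = 50.
P60 = 100 + ((39 − 28)/13)·50 = 100 + 42.3077 = 142.308.

142.31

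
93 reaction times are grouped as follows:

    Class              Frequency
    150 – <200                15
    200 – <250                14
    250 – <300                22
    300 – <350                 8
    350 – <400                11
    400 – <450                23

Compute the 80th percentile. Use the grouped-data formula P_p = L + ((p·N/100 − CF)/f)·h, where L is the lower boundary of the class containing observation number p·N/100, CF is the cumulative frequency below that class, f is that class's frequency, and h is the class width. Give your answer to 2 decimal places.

409.57

N = 93; target position k = 80/100 · 93 = 74.4.
Cumulative frequencies: 15, 29, 51, 59, 70, 93.
Observation 74.4 falls in the class 400 – <450.
L = 400, CF = 70, f = 23, h = 50.
P80 = 400 + ((74.4 − 70)/23)·50 = 400 + 9.56522 = 409.565.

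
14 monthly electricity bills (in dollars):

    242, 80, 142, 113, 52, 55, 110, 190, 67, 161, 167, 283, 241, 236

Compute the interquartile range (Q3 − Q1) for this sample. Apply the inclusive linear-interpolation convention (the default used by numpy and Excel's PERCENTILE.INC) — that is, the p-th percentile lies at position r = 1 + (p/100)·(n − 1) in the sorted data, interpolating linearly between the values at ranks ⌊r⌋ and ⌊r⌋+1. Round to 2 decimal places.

137.00

Sorted: 52, 55, 67, 80, 110, 113, 142, 161, 167, 190, 236, 241, 242, 283.
n = 14.
P25: r = 4.25; ranks 4–5 are 80, 110; interpolating gives 87.5.
P75: r = 10.75; ranks 10–11 are 190, 236; interpolating gives 224.5.
Difference: 224.5 − 87.5 = 137.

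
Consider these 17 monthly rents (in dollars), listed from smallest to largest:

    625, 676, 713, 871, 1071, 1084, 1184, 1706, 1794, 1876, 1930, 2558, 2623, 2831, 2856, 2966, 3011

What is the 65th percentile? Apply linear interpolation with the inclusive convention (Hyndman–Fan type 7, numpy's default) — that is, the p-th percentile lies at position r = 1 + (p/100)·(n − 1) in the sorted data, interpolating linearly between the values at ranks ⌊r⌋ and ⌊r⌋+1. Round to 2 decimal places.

n = 17.
r = 1 + (65/100)·(17 − 1) = 1 + 10.4 = 11.4.
Rank 11 is 1930 and rank 12 is 2558.
Interpolate: 1930 + 0.4·(2558 − 1930) = 1930 + 0.4·628 = 2181.2.

2181.20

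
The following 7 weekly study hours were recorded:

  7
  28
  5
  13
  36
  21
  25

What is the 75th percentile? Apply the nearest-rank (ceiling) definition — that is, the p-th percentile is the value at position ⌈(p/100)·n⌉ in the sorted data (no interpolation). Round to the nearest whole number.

Sorted: 5, 7, 13, 21, 25, 28, 36.
n = 7.
Position = ⌈75/100 · 7⌉ = ⌈5.25⌉ = 6.
The value at rank 6 is 28.

28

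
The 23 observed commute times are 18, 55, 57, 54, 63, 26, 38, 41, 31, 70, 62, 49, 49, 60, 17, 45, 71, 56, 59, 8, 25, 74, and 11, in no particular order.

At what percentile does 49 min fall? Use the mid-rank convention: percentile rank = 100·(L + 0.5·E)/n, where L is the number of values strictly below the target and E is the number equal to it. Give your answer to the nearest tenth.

Sorted: 8, 11, 17, 18, 25, 26, 31, 38, 41, 45, 49, 49, 54, 55, 56, 57, 59, 60, 62, 63, 70, 71, 74.
Count below 49: L = 10; count equal: E = 2; n = 23.
Percentile rank = 100·(10 + 0.5·2)/23 = 100·11/23 = 47.83.

47.8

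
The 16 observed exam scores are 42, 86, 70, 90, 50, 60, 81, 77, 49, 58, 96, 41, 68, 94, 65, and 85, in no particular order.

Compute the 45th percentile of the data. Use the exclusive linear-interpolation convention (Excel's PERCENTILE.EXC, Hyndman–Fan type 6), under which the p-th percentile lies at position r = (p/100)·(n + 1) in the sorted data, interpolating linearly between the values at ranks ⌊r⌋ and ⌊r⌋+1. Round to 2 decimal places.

66.95

Sorted: 41, 42, 49, 50, 58, 60, 65, 68, 70, 77, 81, 85, 86, 90, 94, 96.
n = 16.
r = (45/100)·(16 + 1) = 7.65.
Rank 7 is 65 and rank 8 is 68.
Interpolate: 65 + 0.65·(68 − 65) = 65 + 0.65·3 = 66.95.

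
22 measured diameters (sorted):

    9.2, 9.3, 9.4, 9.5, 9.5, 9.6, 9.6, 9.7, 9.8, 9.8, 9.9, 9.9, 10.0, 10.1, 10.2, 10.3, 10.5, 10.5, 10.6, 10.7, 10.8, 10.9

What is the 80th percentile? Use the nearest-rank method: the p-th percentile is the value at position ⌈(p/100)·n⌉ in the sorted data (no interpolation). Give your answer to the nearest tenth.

n = 22.
Position = ⌈80/100 · 22⌉ = ⌈17.6⌉ = 18.
The value at rank 18 is 10.5.

10.5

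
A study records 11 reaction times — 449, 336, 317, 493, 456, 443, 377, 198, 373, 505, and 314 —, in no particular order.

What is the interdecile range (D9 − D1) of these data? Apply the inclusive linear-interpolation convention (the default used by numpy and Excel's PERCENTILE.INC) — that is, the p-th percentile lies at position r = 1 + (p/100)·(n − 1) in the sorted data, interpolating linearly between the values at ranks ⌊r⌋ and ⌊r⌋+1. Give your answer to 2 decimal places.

Sorted: 198, 314, 317, 336, 373, 377, 443, 449, 456, 493, 505.
n = 11.
P10: r = 2 (integer) → 314.
P90: r = 10 (integer) → 493.
Difference: 493 − 314 = 179.

179.00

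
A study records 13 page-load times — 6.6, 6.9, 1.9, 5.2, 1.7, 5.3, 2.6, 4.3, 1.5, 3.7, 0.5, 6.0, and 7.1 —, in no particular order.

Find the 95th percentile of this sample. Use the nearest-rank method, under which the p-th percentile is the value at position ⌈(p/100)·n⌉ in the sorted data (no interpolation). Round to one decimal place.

Sorted: 0.5, 1.5, 1.7, 1.9, 2.6, 3.7, 4.3, 5.2, 5.3, 6.0, 6.6, 6.9, 7.1.
n = 13.
Position = ⌈95/100 · 13⌉ = ⌈12.35⌉ = 13.
The value at rank 13 is 7.1.

7.1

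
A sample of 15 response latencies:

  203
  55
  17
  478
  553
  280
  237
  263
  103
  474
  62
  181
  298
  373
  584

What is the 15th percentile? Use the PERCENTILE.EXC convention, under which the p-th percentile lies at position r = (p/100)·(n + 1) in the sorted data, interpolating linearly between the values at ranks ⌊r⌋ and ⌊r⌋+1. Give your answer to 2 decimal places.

57.80

Sorted: 17, 55, 62, 103, 181, 203, 237, 263, 280, 298, 373, 474, 478, 553, 584.
n = 15.
r = (15/100)·(15 + 1) = 2.4.
Rank 2 is 55 and rank 3 is 62.
Interpolate: 55 + 0.4·(62 − 55) = 55 + 0.4·7 = 57.8.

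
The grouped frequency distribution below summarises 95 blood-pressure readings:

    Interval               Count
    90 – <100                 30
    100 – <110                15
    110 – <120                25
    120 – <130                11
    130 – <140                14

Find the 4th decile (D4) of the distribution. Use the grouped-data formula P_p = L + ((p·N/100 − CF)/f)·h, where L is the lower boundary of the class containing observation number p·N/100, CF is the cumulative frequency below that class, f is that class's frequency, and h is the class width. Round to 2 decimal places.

N = 95; target position k = 40/100 · 95 = 38.
Cumulative frequencies: 30, 45, 70, 81, 95.
Observation 38 falls in the class 100 – <110.
L = 100, CF = 30, f = 15, h = 10.
P40 = 100 + ((38 − 30)/15)·10 = 100 + 5.33333 = 105.333.

105.33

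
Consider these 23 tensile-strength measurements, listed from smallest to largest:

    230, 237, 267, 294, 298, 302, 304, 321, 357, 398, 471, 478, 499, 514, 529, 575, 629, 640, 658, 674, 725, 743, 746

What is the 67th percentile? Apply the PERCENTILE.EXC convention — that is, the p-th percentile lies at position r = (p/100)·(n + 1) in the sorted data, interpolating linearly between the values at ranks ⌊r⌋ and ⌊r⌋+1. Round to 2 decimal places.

579.32

n = 23.
r = (67/100)·(23 + 1) = 16.08.
Rank 16 is 575 and rank 17 is 629.
Interpolate: 575 + 0.08·(629 − 575) = 575 + 0.08·54 = 579.32.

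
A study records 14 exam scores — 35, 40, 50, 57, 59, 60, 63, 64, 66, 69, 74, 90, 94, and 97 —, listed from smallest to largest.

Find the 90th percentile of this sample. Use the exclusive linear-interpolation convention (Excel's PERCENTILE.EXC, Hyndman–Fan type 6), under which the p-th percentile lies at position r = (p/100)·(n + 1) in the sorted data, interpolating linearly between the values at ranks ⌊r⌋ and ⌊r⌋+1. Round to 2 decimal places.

95.50

n = 14.
r = (90/100)·(14 + 1) = 13.5.
Rank 13 is 94 and rank 14 is 97.
Interpolate: 94 + 0.5·(97 − 94) = 94 + 0.5·3 = 95.5.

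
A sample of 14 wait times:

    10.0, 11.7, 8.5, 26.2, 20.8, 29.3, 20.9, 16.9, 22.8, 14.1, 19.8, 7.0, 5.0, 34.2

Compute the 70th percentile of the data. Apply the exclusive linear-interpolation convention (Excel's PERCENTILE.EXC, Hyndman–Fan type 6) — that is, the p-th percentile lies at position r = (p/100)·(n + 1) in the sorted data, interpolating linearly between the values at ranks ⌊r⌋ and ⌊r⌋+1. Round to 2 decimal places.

21.85

Sorted: 5.0, 7.0, 8.5, 10.0, 11.7, 14.1, 16.9, 19.8, 20.8, 20.9, 22.8, 26.2, 29.3, 34.2.
n = 14.
r = (70/100)·(14 + 1) = 10.5.
Rank 10 is 20.9 and rank 11 is 22.8.
Interpolate: 20.9 + 0.5·(22.8 − 20.9) = 20.9 + 0.5·1.9 = 21.85.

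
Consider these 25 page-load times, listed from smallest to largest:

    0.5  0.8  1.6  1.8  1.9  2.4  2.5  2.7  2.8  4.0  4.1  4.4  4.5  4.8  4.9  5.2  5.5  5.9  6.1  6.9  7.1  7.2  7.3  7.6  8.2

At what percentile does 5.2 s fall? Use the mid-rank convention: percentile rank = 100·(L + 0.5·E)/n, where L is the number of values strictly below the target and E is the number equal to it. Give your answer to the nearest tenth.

Count below 5.2: L = 15; count equal: E = 1; n = 25.
Percentile rank = 100·(15 + 0.5·1)/25 = 100·15.5/25 = 62.

62.0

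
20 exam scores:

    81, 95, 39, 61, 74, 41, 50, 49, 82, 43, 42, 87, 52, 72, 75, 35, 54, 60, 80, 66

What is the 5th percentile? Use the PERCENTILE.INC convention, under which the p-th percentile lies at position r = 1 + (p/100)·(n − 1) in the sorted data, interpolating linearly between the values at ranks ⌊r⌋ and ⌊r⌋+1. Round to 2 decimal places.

38.80

Sorted: 35, 39, 41, 42, 43, 49, 50, 52, 54, 60, 61, 66, 72, 74, 75, 80, 81, 82, 87, 95.
n = 20.
r = 1 + (5/100)·(20 − 1) = 1 + 0.95 = 1.95.
Rank 1 is 35 and rank 2 is 39.
Interpolate: 35 + 0.95·(39 − 35) = 35 + 0.95·4 = 38.8.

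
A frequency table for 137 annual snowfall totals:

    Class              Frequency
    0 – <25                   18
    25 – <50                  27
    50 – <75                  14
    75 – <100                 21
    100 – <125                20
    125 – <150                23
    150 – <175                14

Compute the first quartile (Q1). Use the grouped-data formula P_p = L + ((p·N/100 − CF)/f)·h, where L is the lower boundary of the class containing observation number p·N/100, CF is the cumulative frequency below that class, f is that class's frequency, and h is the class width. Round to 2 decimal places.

40.05

N = 137; target position k = 25/100 · 137 = 34.25.
Cumulative frequencies: 18, 45, 59, 80, 100, 123, 137.
Observation 34.25 falls in the class 25 – <50.
L = 25, CF = 18, f = 27, h = 25.
P25 = 25 + ((34.25 − 18)/27)·25 = 25 + 15.0463 = 40.0463.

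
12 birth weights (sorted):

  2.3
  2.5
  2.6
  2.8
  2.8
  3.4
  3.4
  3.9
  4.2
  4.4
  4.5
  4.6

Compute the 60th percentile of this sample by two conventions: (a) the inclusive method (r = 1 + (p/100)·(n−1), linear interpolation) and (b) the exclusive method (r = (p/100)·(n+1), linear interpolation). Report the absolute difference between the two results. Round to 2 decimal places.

n = 12.
(a) r = 7.6; between ranks 7 (3.4) and 8 (3.9): 3.7.
(b) r = 7.8; between ranks 7 (3.4) and 8 (3.9): 3.8.
|3.7 − 3.8| = 0.1.

0.10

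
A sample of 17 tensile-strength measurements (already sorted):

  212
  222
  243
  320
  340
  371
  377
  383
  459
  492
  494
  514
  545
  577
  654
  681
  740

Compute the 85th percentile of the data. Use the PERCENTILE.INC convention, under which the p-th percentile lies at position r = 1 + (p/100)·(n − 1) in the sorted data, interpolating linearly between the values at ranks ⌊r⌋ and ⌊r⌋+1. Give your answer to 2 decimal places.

623.20

n = 17.
r = 1 + (85/100)·(17 − 1) = 1 + 13.6 = 14.6.
Rank 14 is 577 and rank 15 is 654.
Interpolate: 577 + 0.6·(654 − 577) = 577 + 0.6·77 = 623.2.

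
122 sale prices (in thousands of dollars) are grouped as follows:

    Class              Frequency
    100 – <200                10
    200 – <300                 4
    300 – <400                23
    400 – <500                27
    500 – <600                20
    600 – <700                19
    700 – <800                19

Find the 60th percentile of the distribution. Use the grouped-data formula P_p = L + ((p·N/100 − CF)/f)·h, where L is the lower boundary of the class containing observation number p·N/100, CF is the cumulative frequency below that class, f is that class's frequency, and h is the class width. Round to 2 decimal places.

546.00

N = 122; target position k = 60/100 · 122 = 73.2.
Cumulative frequencies: 10, 14, 37, 64, 84, 103, 122.
Observation 73.2 falls in the class 500 – <600.
L = 500, CF = 64, f = 20, h = 100.
P60 = 500 + ((73.2 − 64)/20)·100 = 500 + 46 = 546.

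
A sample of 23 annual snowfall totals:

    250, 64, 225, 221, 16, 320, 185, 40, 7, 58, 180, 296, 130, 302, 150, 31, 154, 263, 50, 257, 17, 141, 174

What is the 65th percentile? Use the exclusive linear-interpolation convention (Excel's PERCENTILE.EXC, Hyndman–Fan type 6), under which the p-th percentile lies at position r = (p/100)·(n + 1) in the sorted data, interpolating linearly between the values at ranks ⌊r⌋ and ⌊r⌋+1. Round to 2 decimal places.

206.60

Sorted: 7, 16, 17, 31, 40, 50, 58, 64, 130, 141, 150, 154, 174, 180, 185, 221, 225, 250, 257, 263, 296, 302, 320.
n = 23.
r = (65/100)·(23 + 1) = 15.6.
Rank 15 is 185 and rank 16 is 221.
Interpolate: 185 + 0.6·(221 − 185) = 185 + 0.6·36 = 206.6.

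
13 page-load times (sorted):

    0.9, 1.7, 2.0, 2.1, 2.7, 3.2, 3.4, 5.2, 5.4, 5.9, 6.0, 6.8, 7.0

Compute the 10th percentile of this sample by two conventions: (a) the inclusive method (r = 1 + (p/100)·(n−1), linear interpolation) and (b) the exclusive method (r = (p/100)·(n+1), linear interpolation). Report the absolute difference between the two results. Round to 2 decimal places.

n = 13.
(a) r = 2.2; between ranks 2 (1.7) and 3 (2.0): 1.76.
(b) r = 1.4; between ranks 1 (0.9) and 2 (1.7): 1.22.
|1.76 − 1.22| = 0.54.

0.54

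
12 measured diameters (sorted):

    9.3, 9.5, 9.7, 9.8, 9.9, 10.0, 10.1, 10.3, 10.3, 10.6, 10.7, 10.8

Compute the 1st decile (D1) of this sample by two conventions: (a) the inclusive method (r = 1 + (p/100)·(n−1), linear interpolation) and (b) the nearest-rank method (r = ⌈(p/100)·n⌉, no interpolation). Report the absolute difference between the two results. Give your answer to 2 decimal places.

0.02

n = 12.
(a) r = 2.1; between ranks 2 (9.5) and 3 (9.7): 9.52.
(b) the nearest-rank method: rank 2 → 9.5.
|9.52 − 9.5| = 0.02.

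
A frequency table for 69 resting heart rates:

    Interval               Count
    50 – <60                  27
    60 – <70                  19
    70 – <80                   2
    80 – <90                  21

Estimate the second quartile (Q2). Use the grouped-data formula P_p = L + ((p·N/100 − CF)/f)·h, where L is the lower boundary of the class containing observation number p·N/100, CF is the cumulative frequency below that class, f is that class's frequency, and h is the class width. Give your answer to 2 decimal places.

63.95

N = 69; target position k = 50/100 · 69 = 34.5.
Cumulative frequencies: 27, 46, 48, 69.
Observation 34.5 falls in the class 60 – <70.
L = 60, CF = 27, f = 19, h = 10.
P50 = 60 + ((34.5 − 27)/19)·10 = 60 + 3.94737 = 63.9474.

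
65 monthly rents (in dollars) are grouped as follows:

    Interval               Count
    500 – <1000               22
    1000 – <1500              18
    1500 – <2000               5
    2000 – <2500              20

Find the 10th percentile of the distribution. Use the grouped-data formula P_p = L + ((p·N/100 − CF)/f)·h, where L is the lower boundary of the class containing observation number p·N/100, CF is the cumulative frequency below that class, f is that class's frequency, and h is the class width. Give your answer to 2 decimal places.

647.73

N = 65; target position k = 10/100 · 65 = 6.5.
Cumulative frequencies: 22, 40, 45, 65.
Observation 6.5 falls in the class 500 – <1000.
L = 500, CF = 0, f = 22, h = 500.
P10 = 500 + ((6.5 − 0)/22)·500 = 500 + 147.727 = 647.727.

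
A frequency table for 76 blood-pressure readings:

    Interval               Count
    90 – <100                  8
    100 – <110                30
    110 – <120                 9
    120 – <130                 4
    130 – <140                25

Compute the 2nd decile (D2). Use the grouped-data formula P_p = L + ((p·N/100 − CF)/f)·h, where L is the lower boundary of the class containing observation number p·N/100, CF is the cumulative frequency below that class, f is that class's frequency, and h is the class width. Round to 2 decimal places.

102.40

N = 76; target position k = 20/100 · 76 = 15.2.
Cumulative frequencies: 8, 38, 47, 51, 76.
Observation 15.2 falls in the class 100 – <110.
L = 100, CF = 8, f = 30, h = 10.
P20 = 100 + ((15.2 − 8)/30)·10 = 100 + 2.4 = 102.4.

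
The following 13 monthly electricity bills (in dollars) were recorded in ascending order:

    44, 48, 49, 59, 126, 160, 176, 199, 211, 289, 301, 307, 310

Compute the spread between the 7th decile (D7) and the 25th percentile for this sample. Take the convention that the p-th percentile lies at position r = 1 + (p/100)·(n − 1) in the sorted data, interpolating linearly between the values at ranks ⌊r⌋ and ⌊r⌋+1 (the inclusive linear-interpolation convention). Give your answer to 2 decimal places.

n = 13.
P25: r = 4 (integer) → 59.
P70: r = 9.4; ranks 9–10 are 211, 289; interpolating gives 242.2.
Difference: 242.2 − 59 = 183.2.

183.20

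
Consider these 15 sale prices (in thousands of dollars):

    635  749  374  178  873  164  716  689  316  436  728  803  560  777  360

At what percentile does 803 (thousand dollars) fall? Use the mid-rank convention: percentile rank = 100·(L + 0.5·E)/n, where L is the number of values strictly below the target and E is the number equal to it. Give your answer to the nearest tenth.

90.0

Sorted: 164, 178, 316, 360, 374, 436, 560, 635, 689, 716, 728, 749, 777, 803, 873.
Count below 803: L = 13; count equal: E = 1; n = 15.
Percentile rank = 100·(13 + 0.5·1)/15 = 100·13.5/15 = 90.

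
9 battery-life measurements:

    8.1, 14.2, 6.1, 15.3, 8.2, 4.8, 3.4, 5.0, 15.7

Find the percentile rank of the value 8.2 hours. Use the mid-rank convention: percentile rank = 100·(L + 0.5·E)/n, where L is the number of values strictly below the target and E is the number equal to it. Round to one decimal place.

61.1

Sorted: 3.4, 4.8, 5.0, 6.1, 8.1, 8.2, 14.2, 15.3, 15.7.
Count below 8.2: L = 5; count equal: E = 1; n = 9.
Percentile rank = 100·(5 + 0.5·1)/9 = 100·5.5/9 = 61.11.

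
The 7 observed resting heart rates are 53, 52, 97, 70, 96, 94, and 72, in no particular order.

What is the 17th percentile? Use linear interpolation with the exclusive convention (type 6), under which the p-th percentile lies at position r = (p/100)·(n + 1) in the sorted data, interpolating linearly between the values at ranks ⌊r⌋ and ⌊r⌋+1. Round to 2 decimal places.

Sorted: 52, 53, 70, 72, 94, 96, 97.
n = 7.
r = (17/100)·(7 + 1) = 1.36.
Rank 1 is 52 and rank 2 is 53.
Interpolate: 52 + 0.36·(53 − 52) = 52 + 0.36·1 = 52.36.

52.36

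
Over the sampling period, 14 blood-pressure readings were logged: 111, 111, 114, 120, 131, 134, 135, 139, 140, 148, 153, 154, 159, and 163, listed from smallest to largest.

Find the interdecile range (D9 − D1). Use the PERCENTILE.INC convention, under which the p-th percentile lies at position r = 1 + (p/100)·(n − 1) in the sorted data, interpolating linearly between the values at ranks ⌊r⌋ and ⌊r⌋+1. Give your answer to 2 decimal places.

n = 14.
P10: r = 2.3; ranks 2–3 are 111, 114; interpolating gives 111.9.
P90: r = 12.7; ranks 12–13 are 154, 159; interpolating gives 157.5.
Difference: 157.5 − 111.9 = 45.6.

45.60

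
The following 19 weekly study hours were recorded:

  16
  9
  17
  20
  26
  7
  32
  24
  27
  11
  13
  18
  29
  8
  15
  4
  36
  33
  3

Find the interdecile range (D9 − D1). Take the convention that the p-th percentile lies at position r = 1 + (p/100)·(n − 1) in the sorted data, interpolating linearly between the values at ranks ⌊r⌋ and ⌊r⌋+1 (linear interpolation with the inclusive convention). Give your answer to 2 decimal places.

25.80

Sorted: 3, 4, 7, 8, 9, 11, 13, 15, 16, 17, 18, 20, 24, 26, 27, 29, 32, 33, 36.
n = 19.
P10: r = 2.8; ranks 2–3 are 4, 7; interpolating gives 6.4.
P90: r = 17.2; ranks 17–18 are 32, 33; interpolating gives 32.2.
Difference: 32.2 − 6.4 = 25.8.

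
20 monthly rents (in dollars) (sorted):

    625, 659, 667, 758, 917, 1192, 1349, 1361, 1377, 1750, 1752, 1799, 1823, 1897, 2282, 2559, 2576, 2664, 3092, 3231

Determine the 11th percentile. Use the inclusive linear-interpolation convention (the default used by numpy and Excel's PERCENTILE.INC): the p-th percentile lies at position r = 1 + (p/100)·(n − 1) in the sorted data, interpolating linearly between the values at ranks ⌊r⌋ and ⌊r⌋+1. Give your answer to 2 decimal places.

n = 20.
r = 1 + (11/100)·(20 − 1) = 1 + 2.09 = 3.09.
Rank 3 is 667 and rank 4 is 758.
Interpolate: 667 + 0.09·(758 − 667) = 667 + 0.09·91 = 675.19.

675.19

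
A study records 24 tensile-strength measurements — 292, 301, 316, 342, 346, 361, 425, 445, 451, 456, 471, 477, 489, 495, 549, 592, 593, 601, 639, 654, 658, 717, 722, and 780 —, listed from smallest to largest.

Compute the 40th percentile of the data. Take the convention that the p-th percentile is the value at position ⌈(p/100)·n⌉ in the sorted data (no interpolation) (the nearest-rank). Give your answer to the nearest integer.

n = 24.
Position = ⌈40/100 · 24⌉ = ⌈9.6⌉ = 10.
The value at rank 10 is 456.

456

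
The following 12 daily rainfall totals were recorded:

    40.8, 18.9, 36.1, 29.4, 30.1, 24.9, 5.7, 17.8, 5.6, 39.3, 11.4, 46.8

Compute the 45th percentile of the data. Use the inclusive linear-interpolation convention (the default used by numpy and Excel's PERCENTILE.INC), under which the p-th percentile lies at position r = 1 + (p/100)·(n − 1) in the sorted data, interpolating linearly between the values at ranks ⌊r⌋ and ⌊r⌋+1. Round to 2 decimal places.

Sorted: 5.6, 5.7, 11.4, 17.8, 18.9, 24.9, 29.4, 30.1, 36.1, 39.3, 40.8, 46.8.
n = 12.
r = 1 + (45/100)·(12 − 1) = 1 + 4.95 = 5.95.
Rank 5 is 18.9 and rank 6 is 24.9.
Interpolate: 18.9 + 0.95·(24.9 − 18.9) = 18.9 + 0.95·6 = 24.6.

24.60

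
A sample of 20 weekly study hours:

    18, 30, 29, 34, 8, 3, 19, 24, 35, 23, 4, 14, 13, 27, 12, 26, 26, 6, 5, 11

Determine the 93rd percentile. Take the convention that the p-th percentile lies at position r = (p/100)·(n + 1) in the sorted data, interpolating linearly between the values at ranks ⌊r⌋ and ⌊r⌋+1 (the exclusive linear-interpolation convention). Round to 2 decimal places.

Sorted: 3, 4, 5, 6, 8, 11, 12, 13, 14, 18, 19, 23, 24, 26, 26, 27, 29, 30, 34, 35.
n = 20.
r = (93/100)·(20 + 1) = 19.53.
Rank 19 is 34 and rank 20 is 35.
Interpolate: 34 + 0.53·(35 − 34) = 34 + 0.53·1 = 34.53.

34.53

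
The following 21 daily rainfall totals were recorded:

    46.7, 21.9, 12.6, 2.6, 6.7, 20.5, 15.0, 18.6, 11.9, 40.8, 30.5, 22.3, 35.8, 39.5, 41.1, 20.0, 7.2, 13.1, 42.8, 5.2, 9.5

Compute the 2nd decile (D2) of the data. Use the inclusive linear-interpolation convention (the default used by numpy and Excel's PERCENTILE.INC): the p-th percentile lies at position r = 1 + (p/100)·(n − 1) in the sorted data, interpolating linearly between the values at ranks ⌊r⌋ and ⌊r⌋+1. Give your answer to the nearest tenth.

Sorted: 2.6, 5.2, 6.7, 7.2, 9.5, 11.9, 12.6, 13.1, 15.0, 18.6, 20.0, 20.5, 21.9, 22.3, 30.5, 35.8, 39.5, 40.8, 41.1, 42.8, 46.7.
n = 21.
r = 1 + (20/100)·(21 − 1) = 1 + 4 = 5.
r is an integer, so P20 is the value at rank 5: 9.5.

9.5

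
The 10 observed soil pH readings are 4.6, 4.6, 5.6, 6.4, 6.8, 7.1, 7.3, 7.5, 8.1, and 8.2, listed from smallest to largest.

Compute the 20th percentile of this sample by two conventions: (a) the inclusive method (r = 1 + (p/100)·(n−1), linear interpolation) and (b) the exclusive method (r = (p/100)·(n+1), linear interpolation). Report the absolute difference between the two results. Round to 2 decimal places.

n = 10.
(a) r = 2.8; between ranks 2 (4.6) and 3 (5.6): 5.4.
(b) r = 2.2; between ranks 2 (4.6) and 3 (5.6): 4.8.
|5.4 − 4.8| = 0.6.

0.60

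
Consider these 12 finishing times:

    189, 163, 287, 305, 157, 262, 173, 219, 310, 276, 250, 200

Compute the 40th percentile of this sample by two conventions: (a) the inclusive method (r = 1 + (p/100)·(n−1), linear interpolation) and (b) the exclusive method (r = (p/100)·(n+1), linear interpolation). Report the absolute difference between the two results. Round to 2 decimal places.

3.80

Sorted: 157, 163, 173, 189, 200, 219, 250, 262, 276, 287, 305, 310.
n = 12.
(a) r = 5.4; between ranks 5 (200) and 6 (219): 207.6.
(b) r = 5.2; between ranks 5 (200) and 6 (219): 203.8.
|207.6 − 203.8| = 3.8.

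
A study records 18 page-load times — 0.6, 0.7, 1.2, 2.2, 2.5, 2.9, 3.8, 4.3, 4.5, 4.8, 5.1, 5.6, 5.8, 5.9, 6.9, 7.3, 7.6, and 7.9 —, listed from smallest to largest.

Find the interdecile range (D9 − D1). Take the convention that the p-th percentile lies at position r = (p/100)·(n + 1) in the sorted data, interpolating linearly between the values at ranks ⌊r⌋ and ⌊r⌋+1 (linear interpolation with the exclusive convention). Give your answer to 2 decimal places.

6.94

n = 18.
P10: r = 1.9; ranks 1–2 are 0.6, 0.7; interpolating gives 0.69.
P90: r = 17.1; ranks 17–18 are 7.6, 7.9; interpolating gives 7.63.
Difference: 7.63 − 0.69 = 6.94.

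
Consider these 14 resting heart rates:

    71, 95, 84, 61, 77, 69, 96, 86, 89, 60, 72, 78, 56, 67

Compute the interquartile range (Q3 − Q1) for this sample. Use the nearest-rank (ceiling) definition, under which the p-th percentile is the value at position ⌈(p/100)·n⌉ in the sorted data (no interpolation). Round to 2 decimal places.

19.00

Sorted: 56, 60, 61, 67, 69, 71, 72, 77, 78, 84, 86, 89, 95, 96.
n = 14.
P25: rank ⌈25/100·14⌉ = 4 → 67.
P75: rank ⌈75/100·14⌉ = 11 → 86.
Difference: 86 − 67 = 19.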